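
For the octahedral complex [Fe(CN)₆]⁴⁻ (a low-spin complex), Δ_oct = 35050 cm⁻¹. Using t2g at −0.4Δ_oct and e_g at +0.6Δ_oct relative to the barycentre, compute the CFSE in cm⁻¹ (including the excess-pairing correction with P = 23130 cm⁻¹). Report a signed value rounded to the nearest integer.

-37860

Each CN⁻ contributes -1; 6 × (-1) = -6. With overall charge -4, Fe is in the +2 oxidation state.
Fe is in group 8, so Fe²⁺ is d⁶ (8 − 2 = 6).
Configuration: t2g^6 e_g^0.
CFSE(orbital) = 6×(-0.4Δ_oct) + 0×(0.6Δ_oct) = -2.4Δ_oct; with Δ_oct = 35050 cm⁻¹ that is -84120 cm⁻¹.
High-spin d⁶ would be t2g^4 e_g^2 with 1 pair; low-spin has 3, so 2 excess pairs cost +2P = +46260 cm⁻¹.
Net CFSE = -84120 + 46260 = -37860 cm⁻¹.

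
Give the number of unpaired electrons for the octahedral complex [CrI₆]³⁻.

3

Each I⁻ contributes -1; 6 × (-1) = -6. With overall charge -3, Cr is in the +3 oxidation state.
Cr³⁺: group 6, so d-count = 6 − 3 = 3.
Configuration: t₂g³ eg⁰, giving 3 unpaired electrons.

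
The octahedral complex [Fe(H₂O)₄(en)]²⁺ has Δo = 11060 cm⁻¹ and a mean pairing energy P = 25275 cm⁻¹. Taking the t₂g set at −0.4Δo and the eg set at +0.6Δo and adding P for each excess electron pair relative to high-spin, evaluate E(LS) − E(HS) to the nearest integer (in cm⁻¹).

Ligand charges: 4×(+0) from H₂O and 1×(+0) from en sum to +0; with overall charge +2, Fe is +2.
Fe sits in group 8; removing 2 electrons leaves Fe²⁺ with 8 − 2 = 6 d electrons.
High-spin d⁶ fills as t₂g⁴ eg² with CFSE 4(−0.4) + 2(+0.6) = -0.4Δo = -4424 cm⁻¹.
Low-spin t₂g⁶ eg⁰ gives -2.4Δo = -26544 cm⁻¹, but forming 2 extra pairs costs 2P = 50550 cm⁻¹, so E(LS) = -26544 + 50550 = 24006 cm⁻¹.
The difference is 24006 − (-4424) = 28430 cm⁻¹, so high-spin lies lower.

28430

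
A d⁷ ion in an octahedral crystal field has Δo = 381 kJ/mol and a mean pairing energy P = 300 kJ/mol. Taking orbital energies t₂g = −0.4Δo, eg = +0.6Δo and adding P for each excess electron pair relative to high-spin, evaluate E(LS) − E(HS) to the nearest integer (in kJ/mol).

-81

High-spin d⁷ fills as t₂g⁵ eg² with CFSE 5(−0.4) + 2(+0.6) = -0.8Δo = -305 kJ/mol.
Low-spin: t₂g⁶ eg¹, orbital CFSE = -1.8Δo = -686 kJ/mol; plus 1 excess pair × P = +300 kJ/mol; total -386 kJ/mol.
The difference is -386 − (-305) = -81 kJ/mol, so low-spin lies lower.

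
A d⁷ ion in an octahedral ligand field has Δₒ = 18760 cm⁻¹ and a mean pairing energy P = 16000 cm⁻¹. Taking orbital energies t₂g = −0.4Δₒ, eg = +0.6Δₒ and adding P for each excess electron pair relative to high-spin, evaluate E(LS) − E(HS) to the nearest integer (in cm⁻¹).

-2760

High-spin: t₂g⁵ eg², CFSE = -0.8Δₒ = -15008 cm⁻¹.
For low-spin the configuration is t₂g⁶ eg¹: orbital energy -1.8 × 18760 = -33768 cm⁻¹, and 1 additional pair relative to high-spin adds 16000 cm⁻¹, giving -17768 cm⁻¹.
Thus E(LS) − E(HS) = -2760 cm⁻¹.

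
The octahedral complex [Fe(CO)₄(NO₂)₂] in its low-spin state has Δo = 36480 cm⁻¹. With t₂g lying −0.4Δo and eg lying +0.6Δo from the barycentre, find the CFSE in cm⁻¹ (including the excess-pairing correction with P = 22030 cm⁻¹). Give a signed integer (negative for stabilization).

-43492

Ligand charges: 4×(+0) from CO and 2×(-1) from NO₂⁻ sum to -2; with overall charge +0, Fe is +2.
Fe²⁺: group 8, so d-count = 8 − 2 = 6.
Configuration: t₂g⁶ eg⁰.
Orbital CFSE = 6(-0.4) + 0(0.6) = -2.4Δo = -2.4 × 36480 = -87552 cm⁻¹.
Relative to high-spin t₂g⁴ eg² (1 paired), the low-spin configuration has 2 additional pairs, contributing +2 × 22030 = +44060 cm⁻¹.
Net CFSE = -87552 + 44060 = -43492 cm⁻¹.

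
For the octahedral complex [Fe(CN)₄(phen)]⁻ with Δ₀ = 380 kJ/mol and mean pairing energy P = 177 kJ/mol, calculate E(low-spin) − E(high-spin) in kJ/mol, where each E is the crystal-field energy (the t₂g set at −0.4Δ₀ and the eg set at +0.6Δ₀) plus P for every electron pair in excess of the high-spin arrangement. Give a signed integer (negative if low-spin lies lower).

-406

Ligand charges: 4×(-1) from CN⁻ and 1×(+0) from phen sum to -4; with overall charge -1, Fe is +3.
Fe sits in group 8; removing 3 electrons leaves Fe³⁺ with 8 − 3 = 5 d electrons.
High-spin d⁵ fills as t₂g³ eg² with CFSE 3(−0.4) + 2(+0.6) = 0.0Δ₀ = 0 kJ/mol.
For low-spin the configuration is t₂g⁵ eg⁰: orbital energy -2.0 × 380 = -760 kJ/mol, and 2 additional pairs relative to high-spin add 354 kJ/mol, giving -406 kJ/mol.
Thus E(LS) − E(HS) = -406 kJ/mol.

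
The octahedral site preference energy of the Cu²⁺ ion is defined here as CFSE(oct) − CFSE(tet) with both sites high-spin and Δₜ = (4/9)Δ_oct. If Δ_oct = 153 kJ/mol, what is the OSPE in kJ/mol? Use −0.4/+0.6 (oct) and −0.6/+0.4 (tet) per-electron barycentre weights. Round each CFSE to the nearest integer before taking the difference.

-65

Cu²⁺: group 11, so d-count = 11 − 2 = 9.
Octahedral high-spin t₂g⁶ eg³: CFSE = -0.6 × 153 = -92 kJ/mol.
In a tetrahedral site the filling is e⁴ t₂⁵: CFSE(tet) = -0.4Δₜ = -0.4 × (4/9)(153) = -27 kJ/mol.
OSPE = -92 − (-27) = -65 kJ/mol.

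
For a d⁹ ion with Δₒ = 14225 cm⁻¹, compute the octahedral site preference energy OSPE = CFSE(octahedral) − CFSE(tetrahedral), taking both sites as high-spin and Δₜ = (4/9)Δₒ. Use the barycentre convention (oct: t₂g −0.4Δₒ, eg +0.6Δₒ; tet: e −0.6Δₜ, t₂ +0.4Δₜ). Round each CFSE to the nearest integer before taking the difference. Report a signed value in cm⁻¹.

Octahedral high-spin t2g^6 e_g^3: CFSE = -0.6 × 14225 = -8535 cm⁻¹.
Tetrahedral e^4 t2^5 gives -0.4Δₜ = -0.4 × (4/9) × 14225 = -2529 cm⁻¹.
Subtracting, OSPE = -8535 − (-2529) = -6006 cm⁻¹.

-6006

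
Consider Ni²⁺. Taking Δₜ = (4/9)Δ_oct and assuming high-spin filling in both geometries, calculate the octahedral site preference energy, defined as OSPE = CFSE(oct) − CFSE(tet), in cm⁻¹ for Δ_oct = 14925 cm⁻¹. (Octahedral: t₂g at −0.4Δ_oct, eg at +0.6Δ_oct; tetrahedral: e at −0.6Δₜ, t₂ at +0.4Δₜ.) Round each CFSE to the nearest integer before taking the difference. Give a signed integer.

-12603

Group 10 minus oxidation state +2 gives a d⁸ configuration for Ni²⁺.
In an octahedral site d⁸ (HS) is t2g^6 e_g^2, giving CFSE(oct) = -1.2Δ_oct = -17910 cm⁻¹.
Tetrahedral: e^4 t2^4, CFSE = 4(−0.6) + 4(+0.4) = -0.8Δₜ = -0.8 × (4/9) × 14925 = -5307 cm⁻¹.
OSPE = -17910 − (-5307) = -12603 cm⁻¹.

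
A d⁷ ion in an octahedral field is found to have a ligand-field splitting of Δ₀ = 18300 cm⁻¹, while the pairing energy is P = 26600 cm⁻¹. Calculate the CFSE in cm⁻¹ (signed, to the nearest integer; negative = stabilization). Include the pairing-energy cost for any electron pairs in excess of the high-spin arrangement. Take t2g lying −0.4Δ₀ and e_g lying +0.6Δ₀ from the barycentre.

-14640

Δ₀ < P, so pairing is avoided: the ground state is high-spin.
That gives t2g^5 e_g^2.
Orbital CFSE = -0.8Δ₀ = -0.8 × 18300 = -14640 cm⁻¹.
High-spin has no excess pairs, so no pairing correction applies.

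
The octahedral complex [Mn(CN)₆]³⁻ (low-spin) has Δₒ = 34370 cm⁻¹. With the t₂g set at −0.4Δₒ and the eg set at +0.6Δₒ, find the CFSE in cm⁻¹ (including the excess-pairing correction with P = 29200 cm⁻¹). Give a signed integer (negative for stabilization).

Each CN⁻ contributes -1; 6 × (-1) = -6. With overall charge -3, Mn is in the +3 oxidation state.
Mn sits in group 7; removing 3 electrons leaves Mn³⁺ with 7 − 3 = 4 d electrons.
The d⁴ electrons fill as t₂g⁴ eg⁰.
Orbital CFSE = 4(-0.4) + 0(0.6) = -1.6Δₒ = -1.6 × 34370 = -54992 cm⁻¹.
Relative to high-spin t₂g³ eg¹ (0 paired), the low-spin configuration has 1 additional pair, contributing +1 × 29200 = +29200 cm⁻¹.
Overall CFSE = -54992 + 29200 = -25792 cm⁻¹.

-25792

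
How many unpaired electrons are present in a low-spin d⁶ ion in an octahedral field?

Configuration: t₂g⁶ eg⁰, giving 0 unpaired electrons.

0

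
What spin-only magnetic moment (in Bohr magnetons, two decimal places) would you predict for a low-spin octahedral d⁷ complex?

Configuration: t₂g⁶ eg¹ → 1 unpaired electron.
μ(spin-only) = √[1(1+2)] = √3 ≈ 1.73 Bohr magnetons.

1.73 Bohr magnetons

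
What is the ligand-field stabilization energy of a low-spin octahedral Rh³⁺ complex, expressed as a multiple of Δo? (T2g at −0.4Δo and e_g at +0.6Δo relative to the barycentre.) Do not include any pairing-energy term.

-2.4 Δo

Rh is in group 9, so Rh³⁺ is d⁶ (9 − 3 = 6).
Configuration: t2g^6 e_g^0.
CFSE = 6(-0.4Δo) + 0(0.6Δo) = -2.4Δo + 0.0Δo = -2.4Δo.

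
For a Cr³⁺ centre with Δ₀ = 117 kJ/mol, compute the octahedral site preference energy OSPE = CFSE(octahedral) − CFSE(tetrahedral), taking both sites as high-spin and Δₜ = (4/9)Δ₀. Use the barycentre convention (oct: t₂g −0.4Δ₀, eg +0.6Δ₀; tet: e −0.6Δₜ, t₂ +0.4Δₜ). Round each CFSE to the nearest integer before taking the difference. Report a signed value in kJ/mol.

Cr is in group 6, so Cr³⁺ is d³ (6 − 3 = 3).
Octahedral (high-spin): t₂g³ eg⁰, CFSE = 3(−0.4) + 0(+0.6) = -1.2Δ₀ = -1.2 × 117 = -140 kJ/mol.
Tetrahedral e² t₂¹ gives -0.8Δₜ = -0.8 × (4/9) × 117 = -42 kJ/mol.
OSPE = CFSE(oct) − CFSE(tet) = -140 − (-42) = -98 kJ/mol.

-98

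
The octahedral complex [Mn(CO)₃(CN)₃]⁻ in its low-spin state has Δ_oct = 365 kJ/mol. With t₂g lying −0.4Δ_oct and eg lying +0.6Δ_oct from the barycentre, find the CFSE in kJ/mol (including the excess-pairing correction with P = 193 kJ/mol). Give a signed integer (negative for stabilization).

Ligand charges: 3×(+0) from CO and 3×(-1) from CN⁻ sum to -3; with overall charge -1, Mn is +2.
Mn is in group 7, so Mn²⁺ is d⁵ (7 − 2 = 5).
Configuration: t₂g⁵ eg⁰.
The orbital stabilization is -2.0Δ_oct = -2.0 × 365 = -730 kJ/mol.
High-spin d⁵ would be t₂g³ eg² with 0 pairs; low-spin has 2, so 2 excess pairs cost +2P = +386 kJ/mol.
Overall CFSE = -730 + 386 = -344 kJ/mol.

-344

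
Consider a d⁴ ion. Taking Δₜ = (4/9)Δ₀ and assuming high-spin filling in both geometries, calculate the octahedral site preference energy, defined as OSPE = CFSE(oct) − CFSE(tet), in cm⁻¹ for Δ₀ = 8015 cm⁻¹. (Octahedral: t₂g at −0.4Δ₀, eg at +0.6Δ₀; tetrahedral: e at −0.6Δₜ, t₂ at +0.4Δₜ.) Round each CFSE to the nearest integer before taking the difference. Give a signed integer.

In an octahedral site d⁴ (HS) is t2g^3 e_g^1, giving CFSE(oct) = -0.6Δ₀ = -4809 cm⁻¹.
In a tetrahedral site the filling is e^2 t2^2: CFSE(tet) = -0.4Δₜ = -0.4 × (4/9)(8015) = -1425 cm⁻¹.
OSPE = CFSE(oct) − CFSE(tet) = -4809 − (-1425) = -3384 cm⁻¹.

-3384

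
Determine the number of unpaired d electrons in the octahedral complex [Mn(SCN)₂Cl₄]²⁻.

Ligand charges: 2×(-1) from SCN⁻ and 4×(-1) from Cl⁻ sum to -6; with overall charge -2, Mn is +4.
Mn sits in group 7; removing 4 electrons leaves Mn⁴⁺ with 7 − 4 = 3 d electrons.
Configuration: t₂g³ eg⁰, giving 3 unpaired electrons.

3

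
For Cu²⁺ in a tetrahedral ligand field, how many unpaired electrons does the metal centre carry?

Cu²⁺: group 11, so d-count = 11 − 2 = 9.
Tetrahedral fields are weak (Δₜ ≈ 4/9 Δₒ), so electrons fill high-spin.
Configuration: e^4 t2^5, giving 1 unpaired electron.

1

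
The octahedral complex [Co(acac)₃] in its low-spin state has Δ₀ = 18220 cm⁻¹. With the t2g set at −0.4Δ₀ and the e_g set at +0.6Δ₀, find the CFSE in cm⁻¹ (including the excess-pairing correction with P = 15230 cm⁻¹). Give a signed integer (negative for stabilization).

-13268

Each acac⁻ contributes -1; 3 × (-1) = -3. With overall charge +0, Co is in the +3 oxidation state.
Co sits in group 9; removing 3 electrons leaves Co³⁺ with 9 − 3 = 6 d electrons.
Electron filling gives t2g^6 e_g^0.
Orbital CFSE = 6(-0.4) + 0(0.6) = -2.4Δ₀ = -2.4 × 18220 = -43728 cm⁻¹.
Pairing penalty: 3 pairs vs 1 in the high-spin reference → 2 extra × P = 30460 cm⁻¹.
Overall CFSE = -43728 + 30460 = -13268 cm⁻¹.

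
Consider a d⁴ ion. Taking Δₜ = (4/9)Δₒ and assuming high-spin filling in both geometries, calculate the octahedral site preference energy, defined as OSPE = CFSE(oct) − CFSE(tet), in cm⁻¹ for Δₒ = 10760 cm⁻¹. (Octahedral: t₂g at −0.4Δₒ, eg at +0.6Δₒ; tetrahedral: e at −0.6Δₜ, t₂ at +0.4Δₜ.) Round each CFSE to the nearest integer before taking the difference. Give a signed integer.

-4543

In an octahedral site d⁴ (HS) is t2g^3 e_g^1, giving CFSE(oct) = -0.6Δₒ = -6456 cm⁻¹.
In a tetrahedral site the filling is e^2 t2^2: CFSE(tet) = -0.4Δₜ = -0.4 × (4/9)(10760) = -1913 cm⁻¹.
Subtracting, OSPE = -6456 − (-1913) = -4543 cm⁻¹.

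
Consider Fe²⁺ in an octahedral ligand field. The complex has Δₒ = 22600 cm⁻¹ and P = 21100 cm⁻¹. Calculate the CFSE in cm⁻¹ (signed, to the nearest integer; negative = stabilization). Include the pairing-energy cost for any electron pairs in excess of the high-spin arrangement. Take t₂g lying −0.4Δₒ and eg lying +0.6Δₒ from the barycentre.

Fe sits in group 8; removing 2 electrons leaves Fe²⁺ with 8 − 2 = 6 d electrons.
Here Δₒ > P (22600 > 21100), so the low-spin state is favoured.
Configuration: t₂g⁶ eg⁰.
Orbital CFSE = -2.4Δₒ = -2.4 × 22600 = -54240 cm⁻¹.
Excess pairs vs high-spin: 3 − 1 = 2; pairing cost = +42200 cm⁻¹.
Net CFSE = -54240 + 42200 = -12040 cm⁻¹.

-12040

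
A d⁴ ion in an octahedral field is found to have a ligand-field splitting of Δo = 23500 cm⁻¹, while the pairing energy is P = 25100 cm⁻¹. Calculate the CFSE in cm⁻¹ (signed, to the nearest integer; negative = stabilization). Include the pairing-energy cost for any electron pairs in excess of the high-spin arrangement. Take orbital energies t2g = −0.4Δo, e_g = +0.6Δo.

Since Δo = 23500 cm⁻¹ < P = 25100 cm⁻¹, the complex adopts the high-spin configuration.
That gives t2g^3 e_g^1.
Orbital CFSE = -0.6Δo = -0.6 × 23500 = -14100 cm⁻¹.
High-spin has no excess pairs, so no pairing correction applies.

-14100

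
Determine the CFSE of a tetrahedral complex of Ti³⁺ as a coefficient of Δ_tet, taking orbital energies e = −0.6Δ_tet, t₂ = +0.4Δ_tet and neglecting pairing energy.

-0.6 Δ_tet

Ti³⁺: group 4, so d-count = 4 − 3 = 1.
With tetrahedral geometry the complex is necessarily high-spin.
Configuration: e¹ t₂⁰.
CFSE = 1(-0.6Δ_tet) + 0(0.4Δ_tet) = -0.6Δ_tet + 0.0Δ_tet = -0.6Δ_tet.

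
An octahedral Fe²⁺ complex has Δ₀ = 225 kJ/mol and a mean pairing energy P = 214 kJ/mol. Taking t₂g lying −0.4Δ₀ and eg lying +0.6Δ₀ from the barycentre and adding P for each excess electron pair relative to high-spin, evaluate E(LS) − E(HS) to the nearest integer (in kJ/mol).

Fe sits in group 8; removing 2 electrons leaves Fe²⁺ with 8 − 2 = 6 d electrons.
High-spin d⁶ fills as t₂g⁴ eg² with CFSE 4(−0.4) + 2(+0.6) = -0.4Δ₀ = -90 kJ/mol.
For low-spin the configuration is t₂g⁶ eg⁰: orbital energy -2.4 × 225 = -540 kJ/mol, and 2 additional pairs relative to high-spin add 428 kJ/mol, giving -112 kJ/mol.
E(LS) − E(HS) = -112 − (-90) = -22 kJ/mol.

-22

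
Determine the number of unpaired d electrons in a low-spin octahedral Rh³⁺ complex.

Group 9 minus oxidation state +3 gives a d⁶ configuration for Rh³⁺.
Configuration: t₂g⁶ eg⁰, giving 0 unpaired electrons.

0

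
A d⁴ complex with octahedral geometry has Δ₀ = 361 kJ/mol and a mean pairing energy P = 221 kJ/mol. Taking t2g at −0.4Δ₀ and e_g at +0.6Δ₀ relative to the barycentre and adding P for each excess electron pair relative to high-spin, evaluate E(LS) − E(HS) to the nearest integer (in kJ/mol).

High-spin d⁴ fills as t2g^3 e_g^1 with CFSE 3(−0.4) + 1(+0.6) = -0.6Δ₀ = -217 kJ/mol.
Low-spin t2g^4 e_g^0 gives -1.6Δ₀ = -578 kJ/mol, but forming 1 extra pair costs 1P = 221 kJ/mol, so E(LS) = -578 + 221 = -357 kJ/mol.
The difference is -357 − (-217) = -140 kJ/mol, so low-spin lies lower.

-140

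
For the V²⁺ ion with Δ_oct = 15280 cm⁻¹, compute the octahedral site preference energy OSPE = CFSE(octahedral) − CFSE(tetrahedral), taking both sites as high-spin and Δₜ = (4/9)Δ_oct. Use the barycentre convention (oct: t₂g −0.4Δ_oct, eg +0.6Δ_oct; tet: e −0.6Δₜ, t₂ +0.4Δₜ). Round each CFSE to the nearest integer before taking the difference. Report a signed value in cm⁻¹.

V²⁺: group 5, so d-count = 5 − 2 = 3.
Octahedral high-spin t₂g³ eg⁰: CFSE = -1.2 × 15280 = -18336 cm⁻¹.
Tetrahedral e² t₂¹ gives -0.8Δₜ = -0.8 × (4/9) × 15280 = -5433 cm⁻¹.
OSPE = -18336 − (-5433) = -12903 cm⁻¹.

-12903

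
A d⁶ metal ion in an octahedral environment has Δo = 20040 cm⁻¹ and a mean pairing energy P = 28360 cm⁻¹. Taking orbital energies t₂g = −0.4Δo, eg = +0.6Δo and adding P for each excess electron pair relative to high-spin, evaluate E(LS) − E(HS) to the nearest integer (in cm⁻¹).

16640

High-spin d⁶ fills as t₂g⁴ eg² with CFSE 4(−0.4) + 2(+0.6) = -0.4Δo = -8016 cm⁻¹.
Low-spin t₂g⁶ eg⁰ gives -2.4Δo = -48096 cm⁻¹, but forming 2 extra pairs costs 2P = 56720 cm⁻¹, so E(LS) = -48096 + 56720 = 8624 cm⁻¹.
The difference is 8624 − (-8016) = 16640 cm⁻¹, so high-spin lies lower.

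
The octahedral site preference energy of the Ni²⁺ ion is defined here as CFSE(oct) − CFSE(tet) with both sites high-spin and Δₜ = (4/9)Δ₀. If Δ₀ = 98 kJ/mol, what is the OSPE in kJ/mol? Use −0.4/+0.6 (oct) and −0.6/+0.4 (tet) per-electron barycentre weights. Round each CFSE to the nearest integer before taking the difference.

Group 10 minus oxidation state +2 gives a d⁸ configuration for Ni²⁺.
Octahedral (high-spin): t₂g⁶ eg², CFSE = 6(−0.4) + 2(+0.6) = -1.2Δ₀ = -1.2 × 98 = -118 kJ/mol.
In a tetrahedral site the filling is e⁴ t₂⁴: CFSE(tet) = -0.8Δₜ = -0.8 × (4/9)(98) = -35 kJ/mol.
Subtracting, OSPE = -118 − (-35) = -83 kJ/mol.

-83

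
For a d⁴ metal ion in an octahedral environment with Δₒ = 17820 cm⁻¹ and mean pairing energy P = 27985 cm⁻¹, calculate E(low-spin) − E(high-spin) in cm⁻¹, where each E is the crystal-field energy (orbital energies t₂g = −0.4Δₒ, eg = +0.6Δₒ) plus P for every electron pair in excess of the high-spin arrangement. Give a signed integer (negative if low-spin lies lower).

10165

High-spin: t₂g³ eg¹, CFSE = -0.6Δₒ = -10692 cm⁻¹.
For low-spin the configuration is t₂g⁴ eg⁰: orbital energy -1.6 × 17820 = -28512 cm⁻¹, and 1 additional pair relative to high-spin adds 27985 cm⁻¹, giving -527 cm⁻¹.
E(LS) − E(HS) = -527 − (-10692) = 10165 cm⁻¹.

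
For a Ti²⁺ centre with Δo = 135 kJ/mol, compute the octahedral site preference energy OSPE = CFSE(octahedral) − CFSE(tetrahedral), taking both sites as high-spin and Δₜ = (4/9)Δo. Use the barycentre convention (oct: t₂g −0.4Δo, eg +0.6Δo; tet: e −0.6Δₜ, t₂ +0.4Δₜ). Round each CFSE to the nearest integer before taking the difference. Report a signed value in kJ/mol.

Ti²⁺: group 4, so d-count = 4 − 2 = 2.
In an octahedral site d² (HS) is t₂g² eg⁰, giving CFSE(oct) = -0.8Δo = -108 kJ/mol.
Tetrahedral e² t₂⁰ gives -1.2Δₜ = -1.2 × (4/9) × 135 = -72 kJ/mol.
Subtracting, OSPE = -108 − (-72) = -36 kJ/mol.

-36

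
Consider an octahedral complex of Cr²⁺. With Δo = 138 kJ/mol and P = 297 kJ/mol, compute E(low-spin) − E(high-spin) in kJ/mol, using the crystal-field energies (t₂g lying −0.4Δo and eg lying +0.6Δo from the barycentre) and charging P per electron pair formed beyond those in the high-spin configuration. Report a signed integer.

Cr²⁺: group 6, so d-count = 6 − 2 = 4.
High-spin d⁴ fills as t₂g³ eg¹ with CFSE 3(−0.4) + 1(+0.6) = -0.6Δo = -83 kJ/mol.
Low-spin t₂g⁴ eg⁰ gives -1.6Δo = -221 kJ/mol, but forming 1 extra pair costs 1P = 297 kJ/mol, so E(LS) = -221 + 297 = 76 kJ/mol.
The difference is 76 − (-83) = 159 kJ/mol, so high-spin lies lower.

159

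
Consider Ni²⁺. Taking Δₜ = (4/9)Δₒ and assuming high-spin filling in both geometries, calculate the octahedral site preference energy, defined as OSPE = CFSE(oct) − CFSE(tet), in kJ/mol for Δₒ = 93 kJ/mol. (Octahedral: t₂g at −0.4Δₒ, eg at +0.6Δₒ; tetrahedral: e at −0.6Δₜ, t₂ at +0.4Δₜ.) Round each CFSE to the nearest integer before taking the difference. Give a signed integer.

Group 10 minus oxidation state +2 gives a d⁸ configuration for Ni²⁺.
Octahedral (high-spin): t2g^6 e_g^2, CFSE = 6(−0.4) + 2(+0.6) = -1.2Δₒ = -1.2 × 93 = -112 kJ/mol.
In a tetrahedral site the filling is e^4 t2^4: CFSE(tet) = -0.8Δₜ = -0.8 × (4/9)(93) = -33 kJ/mol.
OSPE = CFSE(oct) − CFSE(tet) = -112 − (-33) = -79 kJ/mol.

-79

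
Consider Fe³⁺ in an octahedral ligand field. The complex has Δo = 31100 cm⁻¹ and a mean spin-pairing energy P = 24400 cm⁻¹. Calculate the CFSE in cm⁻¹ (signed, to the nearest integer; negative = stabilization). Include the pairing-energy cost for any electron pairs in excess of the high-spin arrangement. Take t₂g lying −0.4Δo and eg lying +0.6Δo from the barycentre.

Fe³⁺: group 8, so d-count = 8 − 3 = 5.
Δo > P, so pairing is preferred: the ground state is low-spin.
Filling d⁵ accordingly: t₂g⁵ eg⁰.
Orbital CFSE = -2.0Δo = -2.0 × 31100 = -62200 cm⁻¹.
Excess pairs vs high-spin: 2 − 0 = 2; pairing cost = +48800 cm⁻¹.
Net CFSE = -62200 + 48800 = -13400 cm⁻¹.

-13400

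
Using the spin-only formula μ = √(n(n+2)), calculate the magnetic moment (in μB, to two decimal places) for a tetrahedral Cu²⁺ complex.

Cu sits in group 11; removing 2 electrons leaves Cu²⁺ with 11 − 2 = 9 d electrons.
With tetrahedral geometry the complex is necessarily high-spin.
Configuration: e⁴ t₂⁵ → 1 unpaired electron.
μ(spin-only) = √[1(1+2)] = √3 ≈ 1.73 μB.

1.73 μB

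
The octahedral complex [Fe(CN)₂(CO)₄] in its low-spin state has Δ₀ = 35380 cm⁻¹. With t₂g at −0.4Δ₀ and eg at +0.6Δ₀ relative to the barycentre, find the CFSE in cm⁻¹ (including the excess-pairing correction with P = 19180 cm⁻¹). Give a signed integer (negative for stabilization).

Ligand charges: 2×(-1) from CN⁻ and 4×(+0) from CO sum to -2; with overall charge +0, Fe is +2.
Fe sits in group 8; removing 2 electrons leaves Fe²⁺ with 8 − 2 = 6 d electrons.
The d⁶ electrons fill as t₂g⁶ eg⁰.
CFSE(orbital) = 6×(-0.4Δ₀) + 0×(0.6Δ₀) = -2.4Δ₀; with Δ₀ = 35380 cm⁻¹ that is -84912 cm⁻¹.
Pairing penalty: 3 pairs vs 1 in the high-spin reference → 2 extra × P = 38360 cm⁻¹.
Overall CFSE = -84912 + 38360 = -46552 cm⁻¹.

-46552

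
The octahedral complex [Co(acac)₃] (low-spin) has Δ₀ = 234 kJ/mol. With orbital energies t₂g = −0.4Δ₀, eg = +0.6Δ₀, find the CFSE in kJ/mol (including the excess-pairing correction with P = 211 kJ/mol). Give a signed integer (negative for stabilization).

-140

Each acac⁻ contributes -1; 3 × (-1) = -3. With overall charge +0, Co is in the +3 oxidation state.
Co is in group 9, so Co³⁺ is d⁶ (9 − 3 = 6).
The d⁶ electrons fill as t₂g⁶ eg⁰.
CFSE(orbital) = 6×(-0.4Δ₀) + 0×(0.6Δ₀) = -2.4Δ₀; with Δ₀ = 234 kJ/mol that is -562 kJ/mol.
Pairing penalty: 3 pairs vs 1 in the high-spin reference → 2 extra × P = 422 kJ/mol.
Overall CFSE = -562 + 422 = -140 kJ/mol.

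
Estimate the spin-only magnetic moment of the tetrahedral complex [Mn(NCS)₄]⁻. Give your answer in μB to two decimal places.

4.90 μB

Each NCS⁻ contributes -1; 4 × (-1) = -4. With overall charge -1, Mn is in the +3 oxidation state.
Group 7 minus oxidation state +3 gives a d⁴ configuration for Mn³⁺.
Tetrahedral fields are weak (Δₜ ≈ 4/9 Δₒ), so electrons fill high-spin.
Configuration: e² t₂² → 4 unpaired electrons.
μ(spin-only) = √[4(4+2)] = √24 ≈ 4.90 μB.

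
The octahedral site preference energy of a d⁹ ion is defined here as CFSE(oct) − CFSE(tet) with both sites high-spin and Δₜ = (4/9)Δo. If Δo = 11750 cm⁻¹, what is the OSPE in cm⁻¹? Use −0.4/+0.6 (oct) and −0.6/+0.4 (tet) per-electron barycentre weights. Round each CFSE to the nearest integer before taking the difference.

Octahedral high-spin t2g^6 e_g^3: CFSE = -0.6 × 11750 = -7050 cm⁻¹.
Tetrahedral: e^4 t2^5, CFSE = 4(−0.6) + 5(+0.4) = -0.4Δₜ = -0.4 × (4/9) × 11750 = -2089 cm⁻¹.
Subtracting, OSPE = -7050 − (-2089) = -4961 cm⁻¹.

-4961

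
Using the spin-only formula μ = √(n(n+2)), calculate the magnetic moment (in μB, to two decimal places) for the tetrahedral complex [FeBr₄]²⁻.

Each Br⁻ contributes -1; 4 × (-1) = -4. With overall charge -2, Fe is in the +2 oxidation state.
Fe is in group 8, so Fe²⁺ is d⁶ (8 − 2 = 6).
Tetrahedral splitting is small, so the complex is high-spin.
Configuration: e³ t₂³ → 4 unpaired electrons.
μ(spin-only) = √[4(4+2)] = √24 ≈ 4.90 μB.

4.90 μB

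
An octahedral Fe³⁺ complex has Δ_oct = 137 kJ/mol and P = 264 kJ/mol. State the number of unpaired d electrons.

Fe is in group 8, so Fe³⁺ is d⁵ (8 − 3 = 5).
Δ_oct < P, so pairing is avoided: the ground state is high-spin.
That gives t₂g³ eg².
Unpaired electrons: 5.

5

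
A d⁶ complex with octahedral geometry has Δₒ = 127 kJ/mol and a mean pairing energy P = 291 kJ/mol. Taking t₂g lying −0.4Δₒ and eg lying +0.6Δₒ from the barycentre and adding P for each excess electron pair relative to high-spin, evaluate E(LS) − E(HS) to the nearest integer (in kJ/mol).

In the high-spin limit (t₂g⁴ eg²) the orbital term is -0.4Δₒ = -51 kJ/mol, with no excess pairing.
Low-spin t₂g⁶ eg⁰ gives -2.4Δₒ = -305 kJ/mol, but forming 2 extra pairs costs 2P = 582 kJ/mol, so E(LS) = -305 + 582 = 277 kJ/mol.
The difference is 277 − (-51) = 328 kJ/mol, so high-spin lies lower.

328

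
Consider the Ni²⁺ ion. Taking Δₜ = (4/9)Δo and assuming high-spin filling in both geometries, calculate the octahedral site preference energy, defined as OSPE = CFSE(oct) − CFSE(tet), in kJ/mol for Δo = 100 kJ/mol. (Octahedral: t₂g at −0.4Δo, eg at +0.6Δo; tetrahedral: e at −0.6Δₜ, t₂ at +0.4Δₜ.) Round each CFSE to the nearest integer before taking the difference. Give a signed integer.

-84

Ni is in group 10, so Ni²⁺ is d⁸ (10 − 2 = 8).
Octahedral (high-spin): t₂g⁶ eg², CFSE = 6(−0.4) + 2(+0.6) = -1.2Δo = -1.2 × 100 = -120 kJ/mol.
Tetrahedral e⁴ t₂⁴ gives -0.8Δₜ = -0.8 × (4/9) × 100 = -36 kJ/mol.
OSPE = CFSE(oct) − CFSE(tet) = -120 − (-36) = -84 kJ/mol.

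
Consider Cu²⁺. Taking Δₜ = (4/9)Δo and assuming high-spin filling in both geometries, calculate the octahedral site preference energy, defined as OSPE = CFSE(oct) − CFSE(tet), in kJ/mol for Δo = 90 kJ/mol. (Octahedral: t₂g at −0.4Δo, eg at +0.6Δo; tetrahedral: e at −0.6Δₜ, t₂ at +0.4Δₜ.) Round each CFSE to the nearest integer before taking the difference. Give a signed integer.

Group 11 minus oxidation state +2 gives a d⁹ configuration for Cu²⁺.
Octahedral high-spin t₂g⁶ eg³: CFSE = -0.6 × 90 = -54 kJ/mol.
Tetrahedral e⁴ t₂⁵ gives -0.4Δₜ = -0.4 × (4/9) × 90 = -16 kJ/mol.
OSPE = CFSE(oct) − CFSE(tet) = -54 − (-16) = -38 kJ/mol.

-38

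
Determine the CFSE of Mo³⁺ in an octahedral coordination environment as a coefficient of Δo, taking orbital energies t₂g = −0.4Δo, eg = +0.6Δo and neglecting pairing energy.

-1.2 Δo

Mo sits in group 6; removing 3 electrons leaves Mo³⁺ with 6 − 3 = 3 d electrons.
For octahedral d³ the high- and low-spin configurations coincide.
Configuration: t₂g³ eg⁰.
CFSE = 3(-0.4Δo) + 0(0.6Δo) = -1.2Δo + 0.0Δo = -1.2Δo.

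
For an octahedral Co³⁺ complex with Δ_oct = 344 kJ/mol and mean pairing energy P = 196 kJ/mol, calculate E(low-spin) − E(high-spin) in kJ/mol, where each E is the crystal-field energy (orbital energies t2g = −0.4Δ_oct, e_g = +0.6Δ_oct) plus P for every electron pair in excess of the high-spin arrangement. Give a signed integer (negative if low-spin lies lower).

Group 9 minus oxidation state +3 gives a d⁶ configuration for Co³⁺.
In the high-spin limit (t2g^4 e_g^2) the orbital term is -0.4Δ_oct = -138 kJ/mol, with no excess pairing.
For low-spin the configuration is t2g^6 e_g^0: orbital energy -2.4 × 344 = -826 kJ/mol, and 2 additional pairs relative to high-spin add 392 kJ/mol, giving -434 kJ/mol.
Thus E(LS) − E(HS) = -296 kJ/mol.

-296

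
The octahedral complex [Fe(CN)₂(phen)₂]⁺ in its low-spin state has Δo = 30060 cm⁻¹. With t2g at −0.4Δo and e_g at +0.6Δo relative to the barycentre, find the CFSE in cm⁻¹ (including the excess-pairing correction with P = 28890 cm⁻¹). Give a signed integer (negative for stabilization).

-2340

Ligand charges: 2×(-1) from CN⁻ and 2×(+0) from phen sum to -2; with overall charge +1, Fe is +3.
Group 8 minus oxidation state +3 gives a d⁵ configuration for Fe³⁺.
Configuration: t2g^5 e_g^0.
The orbital stabilization is -2.0Δo = -2.0 × 30060 = -60120 cm⁻¹.
Pairing penalty: 2 pairs vs 0 in the high-spin reference → 2 extra × P = 57780 cm⁻¹.
Net CFSE = -60120 + 57780 = -2340 cm⁻¹.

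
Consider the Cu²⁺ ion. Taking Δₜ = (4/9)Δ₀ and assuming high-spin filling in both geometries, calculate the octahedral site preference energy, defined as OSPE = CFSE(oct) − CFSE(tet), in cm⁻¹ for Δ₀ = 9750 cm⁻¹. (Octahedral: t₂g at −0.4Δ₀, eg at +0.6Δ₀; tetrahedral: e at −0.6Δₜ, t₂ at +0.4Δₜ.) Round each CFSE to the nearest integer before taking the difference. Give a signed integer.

Cu is in group 11, so Cu²⁺ is d⁹ (11 − 2 = 9).
In an octahedral site d⁹ (HS) is t₂g⁶ eg³, giving CFSE(oct) = -0.6Δ₀ = -5850 cm⁻¹.
Tetrahedral e⁴ t₂⁵ gives -0.4Δₜ = -0.4 × (4/9) × 9750 = -1733 cm⁻¹.
OSPE = -5850 − (-1733) = -4117 cm⁻¹.

-4117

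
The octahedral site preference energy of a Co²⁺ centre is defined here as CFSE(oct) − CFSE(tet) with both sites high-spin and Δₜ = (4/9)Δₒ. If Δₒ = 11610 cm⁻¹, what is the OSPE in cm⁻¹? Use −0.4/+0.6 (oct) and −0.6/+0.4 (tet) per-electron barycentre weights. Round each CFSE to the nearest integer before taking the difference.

-3096

Co²⁺: group 9, so d-count = 9 − 2 = 7.
Octahedral high-spin t₂g⁵ eg²: CFSE = -0.8 × 11610 = -9288 cm⁻¹.
In a tetrahedral site the filling is e⁴ t₂³: CFSE(tet) = -1.2Δₜ = -1.2 × (4/9)(11610) = -6192 cm⁻¹.
Subtracting, OSPE = -9288 − (-6192) = -3096 cm⁻¹.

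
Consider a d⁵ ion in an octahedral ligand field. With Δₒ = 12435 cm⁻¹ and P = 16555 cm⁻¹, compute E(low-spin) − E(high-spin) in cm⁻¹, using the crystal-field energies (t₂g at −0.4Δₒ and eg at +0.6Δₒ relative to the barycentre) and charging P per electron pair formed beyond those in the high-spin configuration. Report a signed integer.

8240

High-spin d⁵ fills as t₂g³ eg² with CFSE 3(−0.4) + 2(+0.6) = 0.0Δₒ = 0 cm⁻¹.
Low-spin t₂g⁵ eg⁰ gives -2.0Δₒ = -24870 cm⁻¹, but forming 2 extra pairs costs 2P = 33110 cm⁻¹, so E(LS) = -24870 + 33110 = 8240 cm⁻¹.
E(LS) − E(HS) = 8240 − (0) = 8240 cm⁻¹.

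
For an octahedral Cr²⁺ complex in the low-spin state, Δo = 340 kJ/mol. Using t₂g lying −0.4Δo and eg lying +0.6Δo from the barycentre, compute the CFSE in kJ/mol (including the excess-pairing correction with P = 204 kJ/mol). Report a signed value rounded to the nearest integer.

-340

Cr is in group 6, so Cr²⁺ is d⁴ (6 − 2 = 4).
Electron filling gives t₂g⁴ eg⁰.
The orbital stabilization is -1.6Δo = -1.6 × 340 = -544 kJ/mol.
Relative to high-spin t₂g³ eg¹ (0 paired), the low-spin configuration has 1 additional pair, contributing +1 × 204 = +204 kJ/mol.
Overall CFSE = -544 + 204 = -340 kJ/mol.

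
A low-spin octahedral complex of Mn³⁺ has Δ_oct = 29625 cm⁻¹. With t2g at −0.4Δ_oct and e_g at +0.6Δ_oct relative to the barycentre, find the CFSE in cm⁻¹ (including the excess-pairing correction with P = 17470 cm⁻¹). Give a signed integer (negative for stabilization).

-29930

Mn³⁺: group 7, so d-count = 7 − 3 = 4.
Configuration: t2g^4 e_g^0.
Orbital CFSE = 4(-0.4) + 0(0.6) = -1.6Δ_oct = -1.6 × 29625 = -47400 cm⁻¹.
Pairing penalty: 1 pair vs 0 in the high-spin reference → 1 extra × P = 17470 cm⁻¹.
Net CFSE = -47400 + 17470 = -29930 cm⁻¹.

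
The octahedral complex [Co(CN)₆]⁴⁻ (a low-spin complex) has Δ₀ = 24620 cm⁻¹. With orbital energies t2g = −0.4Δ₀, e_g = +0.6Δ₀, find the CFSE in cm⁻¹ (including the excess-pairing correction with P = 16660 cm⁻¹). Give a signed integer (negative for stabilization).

-27656

Each CN⁻ contributes -1; 6 × (-1) = -6. With overall charge -4, Co is in the +2 oxidation state.
Co sits in group 9; removing 2 electrons leaves Co²⁺ with 9 − 2 = 7 d electrons.
The d⁷ electrons fill as t2g^6 e_g^1.
The orbital stabilization is -1.8Δ₀ = -1.8 × 24620 = -44316 cm⁻¹.
High-spin d⁷ would be t2g^5 e_g^2 with 2 pairs; low-spin has 3, so 1 excess pair costs +1P = +16660 cm⁻¹.
Overall CFSE = -44316 + 16660 = -27656 cm⁻¹.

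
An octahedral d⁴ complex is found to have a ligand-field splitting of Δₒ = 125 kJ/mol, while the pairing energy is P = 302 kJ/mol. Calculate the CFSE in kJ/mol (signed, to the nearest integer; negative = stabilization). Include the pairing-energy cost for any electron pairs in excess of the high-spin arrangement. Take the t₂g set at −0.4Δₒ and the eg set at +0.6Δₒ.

-75

With Δₒ < P the complex is high-spin.
Filling d⁴ accordingly: t₂g³ eg¹.
Orbital CFSE = -0.6Δₒ = -0.6 × 125 = -75 kJ/mol.
High-spin has no excess pairs, so no pairing correction applies.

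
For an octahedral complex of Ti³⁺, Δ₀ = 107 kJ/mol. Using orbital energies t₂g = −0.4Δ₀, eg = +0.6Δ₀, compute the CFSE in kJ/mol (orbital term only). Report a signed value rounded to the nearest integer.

Ti is in group 4, so Ti³⁺ is d¹ (4 − 3 = 1).
For octahedral d¹ the high- and low-spin configurations coincide.
Electron filling gives t₂g¹ eg⁰.
CFSE(orbital) = 1×(-0.4Δ₀) + 0×(0.6Δ₀) = -0.4Δ₀; with Δ₀ = 107 kJ/mol that is -43 kJ/mol.

-43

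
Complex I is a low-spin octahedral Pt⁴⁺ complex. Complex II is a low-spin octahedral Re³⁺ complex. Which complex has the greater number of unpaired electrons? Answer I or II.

I: Group 10 minus oxidation state +4 gives a d⁶ configuration for Pt⁴⁺; t2g^6 e_g^0 → 0 unpaired.
II: Re sits in group 7; removing 3 electrons leaves Re³⁺ with 7 − 3 = 4 d electrons; t₂g⁴ eg⁰ → 2 unpaired.
So II has more unpaired electrons.

II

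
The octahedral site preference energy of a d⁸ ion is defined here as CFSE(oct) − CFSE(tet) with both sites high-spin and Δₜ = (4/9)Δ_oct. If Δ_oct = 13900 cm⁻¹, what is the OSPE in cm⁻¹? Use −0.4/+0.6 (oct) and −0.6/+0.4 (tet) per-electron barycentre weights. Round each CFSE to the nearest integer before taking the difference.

-11738

In an octahedral site d⁸ (HS) is t2g^6 e_g^2, giving CFSE(oct) = -1.2Δ_oct = -16680 cm⁻¹.
Tetrahedral: e^4 t2^4, CFSE = 4(−0.6) + 4(+0.4) = -0.8Δₜ = -0.8 × (4/9) × 13900 = -4942 cm⁻¹.
Subtracting, OSPE = -16680 − (-4942) = -11738 cm⁻¹.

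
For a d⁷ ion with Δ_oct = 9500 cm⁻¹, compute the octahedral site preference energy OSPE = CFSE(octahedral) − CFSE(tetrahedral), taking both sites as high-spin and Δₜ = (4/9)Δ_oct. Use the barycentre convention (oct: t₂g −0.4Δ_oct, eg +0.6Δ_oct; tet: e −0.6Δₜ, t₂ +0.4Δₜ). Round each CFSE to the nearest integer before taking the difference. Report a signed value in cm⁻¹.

-2533

Octahedral (high-spin): t2g^5 e_g^2, CFSE = 5(−0.4) + 2(+0.6) = -0.8Δ_oct = -0.8 × 9500 = -7600 cm⁻¹.
Tetrahedral e^4 t2^3 gives -1.2Δₜ = -1.2 × (4/9) × 9500 = -5067 cm⁻¹.
Subtracting, OSPE = -7600 − (-5067) = -2533 cm⁻¹.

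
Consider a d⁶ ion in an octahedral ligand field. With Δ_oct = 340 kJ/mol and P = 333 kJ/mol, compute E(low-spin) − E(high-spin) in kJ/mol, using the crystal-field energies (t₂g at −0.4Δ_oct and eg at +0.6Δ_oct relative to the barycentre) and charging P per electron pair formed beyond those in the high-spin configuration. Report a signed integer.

In the high-spin limit (t₂g⁴ eg²) the orbital term is -0.4Δ_oct = -136 kJ/mol, with no excess pairing.
Low-spin: t₂g⁶ eg⁰, orbital CFSE = -2.4Δ_oct = -816 kJ/mol; plus 2 excess pairs × P = +666 kJ/mol; total -150 kJ/mol.
The difference is -150 − (-136) = -14 kJ/mol, so low-spin lies lower.

-14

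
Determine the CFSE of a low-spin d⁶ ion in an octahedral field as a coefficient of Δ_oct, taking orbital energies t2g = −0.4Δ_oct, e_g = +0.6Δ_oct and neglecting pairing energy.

-2.4 Δ_oct

Configuration: t2g^6 e_g^0.
CFSE = 6(-0.4Δ_oct) + 0(0.6Δ_oct) = -2.4Δ_oct + 0.0Δ_oct = -2.4Δ_oct.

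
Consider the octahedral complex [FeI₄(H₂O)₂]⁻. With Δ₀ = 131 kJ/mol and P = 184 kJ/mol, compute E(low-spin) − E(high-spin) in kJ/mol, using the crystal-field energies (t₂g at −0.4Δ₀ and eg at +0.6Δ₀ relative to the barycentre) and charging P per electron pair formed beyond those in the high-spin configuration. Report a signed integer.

106

Ligand charges: 4×(-1) from I⁻ and 2×(+0) from H₂O sum to -4; with overall charge -1, Fe is +3.
Fe sits in group 8; removing 3 electrons leaves Fe³⁺ with 8 − 3 = 5 d electrons.
High-spin d⁵ fills as t₂g³ eg² with CFSE 3(−0.4) + 2(+0.6) = 0.0Δ₀ = 0 kJ/mol.
For low-spin the configuration is t₂g⁵ eg⁰: orbital energy -2.0 × 131 = -262 kJ/mol, and 2 additional pairs relative to high-spin add 368 kJ/mol, giving 106 kJ/mol.
Thus E(LS) − E(HS) = 106 kJ/mol.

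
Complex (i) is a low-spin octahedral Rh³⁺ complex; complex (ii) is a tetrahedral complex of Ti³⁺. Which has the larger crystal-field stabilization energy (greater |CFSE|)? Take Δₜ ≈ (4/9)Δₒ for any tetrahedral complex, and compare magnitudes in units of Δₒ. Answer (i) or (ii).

(i)

(i): Rh³⁺: group 9, so d-count = 9 − 3 = 6; t₂g⁶ eg⁰, CFSE = -2.4Δₒ.
(ii): Group 4 minus oxidation state +3 gives a d¹ configuration for Ti³⁺; Tetrahedral fields are weak (Δₜ ≈ 4/9 Δₒ), so electrons fill high-spin; e¹ t₂⁰, CFSE = -0.6Δₜ ≈ -0.27Δₒ.
So (i) has the larger |CFSE|.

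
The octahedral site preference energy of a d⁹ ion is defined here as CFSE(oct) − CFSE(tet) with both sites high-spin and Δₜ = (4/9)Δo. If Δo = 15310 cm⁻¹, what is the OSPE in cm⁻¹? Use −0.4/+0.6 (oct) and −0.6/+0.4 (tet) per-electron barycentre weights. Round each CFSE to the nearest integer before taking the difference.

-6464

In an octahedral site d⁹ (HS) is t₂g⁶ eg³, giving CFSE(oct) = -0.6Δo = -9186 cm⁻¹.
Tetrahedral e⁴ t₂⁵ gives -0.4Δₜ = -0.4 × (4/9) × 15310 = -2722 cm⁻¹.
OSPE = CFSE(oct) − CFSE(tet) = -9186 − (-2722) = -6464 cm⁻¹.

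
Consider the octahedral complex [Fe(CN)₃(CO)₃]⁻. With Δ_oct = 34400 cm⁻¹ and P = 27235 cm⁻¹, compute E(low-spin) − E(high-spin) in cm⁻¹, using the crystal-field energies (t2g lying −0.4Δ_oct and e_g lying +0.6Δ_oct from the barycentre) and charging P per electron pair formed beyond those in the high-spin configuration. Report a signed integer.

Ligand charges: 3×(-1) from CN⁻ and 3×(+0) from CO sum to -3; with overall charge -1, Fe is +2.
Fe²⁺: group 8, so d-count = 8 − 2 = 6.
High-spin: t2g^4 e_g^2, CFSE = -0.4Δ_oct = -13760 cm⁻¹.
Low-spin: t2g^6 e_g^0, orbital CFSE = -2.4Δ_oct = -82560 cm⁻¹; plus 2 excess pairs × P = +54470 cm⁻¹; total -28090 cm⁻¹.
Thus E(LS) − E(HS) = -14330 cm⁻¹.

-14330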